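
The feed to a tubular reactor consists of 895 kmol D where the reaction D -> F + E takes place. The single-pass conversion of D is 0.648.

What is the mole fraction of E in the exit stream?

0.393

D reacted = 0.648 × 895 = 580 kmol; ν_D = −1, so ξ = 580/1 = 580 kmol.
Outlet amounts (n = n₀ + ν ξ):
  D: 895 − 1(580) = 315
  F: 0 + 1(580) = 580
  E: 0 + 1(580) = 580
Total out = 1475 kmol; y_E = 580 / 1475 = 0.3932.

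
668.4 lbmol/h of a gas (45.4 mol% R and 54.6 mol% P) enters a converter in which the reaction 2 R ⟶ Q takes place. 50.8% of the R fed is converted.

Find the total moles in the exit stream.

591 lbmol/h

R reacted = 0.508 × 303.5 = 154.2 lbmol/h; ν_R = −2, so ξ = 154.2/2 = 77.08 lbmol/h.
Outlet amounts (n = n₀ + ν ξ):
  R: 303.5 − 2(77.08) = 149.3
  Q: 0 + 1(77.08) = 77.08
  P: 364.9 (inert)
Total out = 149.3 + 77.08 + 364.9 = 591.3 lbmol/h.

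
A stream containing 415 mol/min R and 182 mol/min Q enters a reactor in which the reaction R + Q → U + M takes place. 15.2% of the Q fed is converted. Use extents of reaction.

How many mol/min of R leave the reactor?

Q reacted = 0.152 × 182 = 27.66 mol/min; ν_Q = −1, so ξ = 27.66/1 = 27.66 mol/min.
Outlet amounts (n = n₀ + ν ξ):
  R: 415 − 1(27.66) = 387.3
  Q: 182 − 1(27.66) = 154.3
  U: 0 + 1(27.66) = 27.66
  M: 0 + 1(27.66) = 27.66

387 mol/min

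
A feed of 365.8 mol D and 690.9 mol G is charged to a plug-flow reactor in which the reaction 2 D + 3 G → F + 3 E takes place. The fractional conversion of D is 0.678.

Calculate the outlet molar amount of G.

D reacted = 0.678 × 365.8 = 248 mol; ν_D = −2, so ξ = 248/2 = 124 mol.
Outlet amounts (n = n₀ + ν ξ):
  D: 365.8 − 2(124) = 117.8
  G: 690.9 − 3(124) = 318.9
  F: 0 + 1(124) = 124
  E: 0 + 3(124) = 372

319 mol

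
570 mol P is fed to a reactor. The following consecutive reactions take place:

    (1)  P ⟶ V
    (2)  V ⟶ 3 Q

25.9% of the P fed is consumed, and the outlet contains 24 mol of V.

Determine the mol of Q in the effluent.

371 mol

Conversion of P: P consumed = 1ξ₁ = 0.259 × 570 → ξ₁ = 147.6 mol.
V balance: n_V = 0 + 1ξ₁ − 1ξ₂ = 24 → ξ₂ = (1·147.6 − 24)/1 = 123.6 mol.
Outlet amounts (n = n₀ + Σ ν·ξ):
  P: 570 − 1(147.6) = 422.4
  V: 0 + 1(147.6) − 1(123.6) = 24
  Q: 0 + 3(123.6) = 370.9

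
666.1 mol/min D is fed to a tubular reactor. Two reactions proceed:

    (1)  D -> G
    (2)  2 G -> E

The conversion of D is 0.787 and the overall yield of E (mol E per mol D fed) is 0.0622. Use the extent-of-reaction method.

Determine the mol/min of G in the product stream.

Conversion of D: D consumed = 1ξ₁ = 0.787 × 666.1 → ξ₁ = 524.2 mol/min.
Yield of E: 1ξ₂ / 666.1 = 0.0622 → ξ₂ = 41.43 mol/min.
Outlet amounts (n = n₀ + Σ ν·ξ):
  D: 666.1 − 1(524.2) = 141.9
  G: 0 + 1(524.2) − 2(41.43) = 441.4
  E: 0 + 1(41.43) = 41.43

441 mol/min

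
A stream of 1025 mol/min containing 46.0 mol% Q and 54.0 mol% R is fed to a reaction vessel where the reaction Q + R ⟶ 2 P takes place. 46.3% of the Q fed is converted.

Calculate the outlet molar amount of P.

437 mol/min

Q reacted = 0.463 × 471.5 = 218.3 mol/min; ν_Q = −1, so ξ = 218.3/1 = 218.3 mol/min.
Outlet amounts (n = n₀ + ν ξ):
  Q: 471.5 − 1(218.3) = 253.2
  R: 553.5 − 1(218.3) = 335.2
  P: 0 + 2(218.3) = 436.6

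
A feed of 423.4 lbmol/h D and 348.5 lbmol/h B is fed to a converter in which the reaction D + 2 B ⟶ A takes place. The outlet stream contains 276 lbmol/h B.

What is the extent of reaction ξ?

For B: n = n₀ − 2ξ → 276 = 348.5 − 2ξ, giving ξ = 36.25 lbmol/h.
Outlet amounts (n = n₀ + ν ξ):
  D: 423.4 − 1(36.25) = 387.1
  B: 348.5 − 2(36.25) = 276
  A: 0 + 1(36.25) = 36.25

ξ = 36.2 lbmol/h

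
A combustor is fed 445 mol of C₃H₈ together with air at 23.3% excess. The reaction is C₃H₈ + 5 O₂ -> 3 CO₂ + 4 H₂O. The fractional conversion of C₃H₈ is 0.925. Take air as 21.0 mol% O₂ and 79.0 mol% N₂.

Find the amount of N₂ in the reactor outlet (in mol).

10300 mol

Stoichiometric O₂ = 5 × 445 = 2225 mol; O₂ fed = 2225 × 1.233 = 2743 mol.
N₂ fed = 2743 × 79/21 = 10320 mol.
Fuel reacted = 0.925 × 445 → ξ = 411.6 mol.
Outlet (n = n₀ + ν ξ):
  C₃H₈: 445 − 1(411.6) = 33.38
  O₂: 2743 − 5(411.6) = 685.3
  N₂: 10320 (inert)
  CO₂: 0 + 3(411.6) = 1235
  H₂O: 0 + 4(411.6) = 1646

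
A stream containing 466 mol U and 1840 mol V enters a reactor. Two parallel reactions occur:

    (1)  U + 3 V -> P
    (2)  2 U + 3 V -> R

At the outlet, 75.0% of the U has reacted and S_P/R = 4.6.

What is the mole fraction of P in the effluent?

Conversion of U: U consumed = 0.75 × 466 = 349.5 mol = 1ξ₁ + 2ξ₂.
Selectivity: 1ξ₁ / (1ξ₂) = 4.6 → ξ₁ = 4.6 ξ₂.
Substitute: (1·4.6 + 2) ξ₂ = 349.5 → ξ₂ = 52.95 mol, ξ₁ = 243.6 mol.
Outlet amounts (n = n₀ + Σ ν·ξ):
  U: 466 − 1(243.6) − 2(52.95) = 116.5
  V: 1840 − 3(243.6) − 3(52.95) = 950.4
  P: 0 + 1(243.6) = 243.6
  R: 0 + 1(52.95) = 52.95
Total out = 1363 mol; y_P = 243.6 / 1363 = 0.1787.

0.179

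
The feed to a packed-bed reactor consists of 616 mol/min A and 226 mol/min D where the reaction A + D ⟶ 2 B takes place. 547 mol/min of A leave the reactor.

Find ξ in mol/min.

For A: n = n₀ − 1ξ → 547 = 616 − 1ξ, giving ξ = 69 mol/min.
Outlet amounts (n = n₀ + ν ξ):
  A: 616 − 1(69) = 547
  D: 226 − 1(69) = 157
  B: 0 + 2(69) = 138

ξ = 69 mol/min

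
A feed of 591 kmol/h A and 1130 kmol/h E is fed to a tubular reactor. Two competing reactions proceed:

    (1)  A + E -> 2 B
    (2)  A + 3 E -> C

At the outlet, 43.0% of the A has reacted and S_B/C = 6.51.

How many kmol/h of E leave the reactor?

Conversion of A: A consumed = 0.43 × 591 = 254.1 kmol/h = 1ξ₁ + 1ξ₂.
Selectivity: 2ξ₁ / (1ξ₂) = 6.51 → ξ₁ = 3.255 ξ₂.
Substitute: (1·3.255 + 1) ξ₂ = 254.1 → ξ₂ = 59.73 kmol/h, ξ₁ = 194.4 kmol/h.
Outlet amounts (n = n₀ + Σ ν·ξ):
  A: 591 − 1(194.4) − 1(59.73) = 336.9
  E: 1130 − 1(194.4) − 3(59.73) = 756.4
  B: 0 + 2(194.4) = 388.8
  C: 0 + 1(59.73) = 59.73

756 kmol/h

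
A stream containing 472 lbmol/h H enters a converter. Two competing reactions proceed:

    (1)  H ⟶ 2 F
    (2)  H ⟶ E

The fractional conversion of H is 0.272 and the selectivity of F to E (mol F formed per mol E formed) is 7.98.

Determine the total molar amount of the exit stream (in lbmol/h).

575 lbmol/h

Conversion of H: H consumed = 0.272 × 472 = 128.4 lbmol/h = 1ξ₁ + 1ξ₂.
Selectivity: 2ξ₁ / (1ξ₂) = 7.98 → ξ₁ = 3.99 ξ₂.
Substitute: (1·3.99 + 1) ξ₂ = 128.4 → ξ₂ = 25.73 lbmol/h, ξ₁ = 102.7 lbmol/h.
Outlet amounts (n = n₀ + Σ ν·ξ):
  H: 472 − 1(102.7) − 1(25.73) = 343.6
  F: 0 + 2(102.7) = 205.3
  E: 0 + 1(25.73) = 25.73
Total out = 343.6 + 205.3 + 25.73 = 574.7 lbmol/h.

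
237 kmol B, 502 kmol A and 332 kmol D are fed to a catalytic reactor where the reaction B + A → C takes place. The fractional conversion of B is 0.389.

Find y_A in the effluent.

0.419

B reacted = 0.389 × 237 = 92.19 kmol; ν_B = −1, so ξ = 92.19/1 = 92.19 kmol.
Outlet amounts (n = n₀ + ν ξ):
  B: 237 − 1(92.19) = 144.8
  A: 502 − 1(92.19) = 409.8
  C: 0 + 1(92.19) = 92.19
  D: 332 (inert)
Total out = 978.8 kmol; y_A = 409.8 / 978.8 = 0.4187.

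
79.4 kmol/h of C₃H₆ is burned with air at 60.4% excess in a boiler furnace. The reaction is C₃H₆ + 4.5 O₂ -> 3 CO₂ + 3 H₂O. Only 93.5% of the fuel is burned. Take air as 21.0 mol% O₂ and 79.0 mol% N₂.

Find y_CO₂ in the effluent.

Stoichiometric O₂ = 4.5 × 79.4 = 357.3 kmol/h; O₂ fed = 357.3 × 1.604 = 573.1 kmol/h.
N₂ fed = 573.1 × 79/21 = 2156 kmol/h.
Fuel reacted = 0.935 × 79.4 → ξ = 74.24 kmol/h.
Outlet (n = n₀ + ν ξ):
  C₃H₆: 79.4 − 1(74.24) = 5.161
  O₂: 573.1 − 4.5(74.24) = 239
  N₂: 2156 (inert)
  CO₂: 0 + 3(74.24) = 222.7
  H₂O: 0 + 3(74.24) = 222.7
Total out = 2846 kmol/h; y_CO₂ = 222.7 / 2846 = 0.07827.

0.0783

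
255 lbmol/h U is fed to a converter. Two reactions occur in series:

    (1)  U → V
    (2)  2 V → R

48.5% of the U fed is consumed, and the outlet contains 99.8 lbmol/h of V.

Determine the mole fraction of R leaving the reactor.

Conversion of U: U consumed = 1ξ₁ = 0.485 × 255 → ξ₁ = 123.7 lbmol/h.
V balance: n_V = 0 + 1ξ₁ − 2ξ₂ = 99.8 → ξ₂ = (1·123.7 − 99.8)/2 = 11.94 lbmol/h.
Outlet amounts (n = n₀ + Σ ν·ξ):
  U: 255 − 1(123.7) = 131.3
  V: 0 + 1(123.7) − 2(11.94) = 99.8
  R: 0 + 1(11.94) = 11.94
Total out = 243.1 lbmol/h; y_R = 11.94 / 243.1 = 0.04911.

0.0491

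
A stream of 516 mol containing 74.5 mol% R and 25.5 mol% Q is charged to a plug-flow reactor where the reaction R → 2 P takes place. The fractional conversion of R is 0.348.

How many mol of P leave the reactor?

R reacted = 0.348 × 384.4 = 133.8 mol; ν_R = −1, so ξ = 133.8/1 = 133.8 mol.
Outlet amounts (n = n₀ + ν ξ):
  R: 384.4 − 1(133.8) = 250.6
  P: 0 + 2(133.8) = 267.6
  Q: 131.6 (inert)

268 mol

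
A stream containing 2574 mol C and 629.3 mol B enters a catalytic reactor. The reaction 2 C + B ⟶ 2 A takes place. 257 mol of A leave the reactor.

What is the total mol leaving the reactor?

3070 mol

For A: n = n₀ + 2ξ → 257 = 0 + 2ξ, giving ξ = 128.5 mol.
Outlet amounts (n = n₀ + ν ξ):
  C: 2574 − 2(128.5) = 2317
  B: 629.3 − 1(128.5) = 500.8
  A: 0 + 2(128.5) = 257
Total out = 2317 + 500.8 + 257 = 3075 mol.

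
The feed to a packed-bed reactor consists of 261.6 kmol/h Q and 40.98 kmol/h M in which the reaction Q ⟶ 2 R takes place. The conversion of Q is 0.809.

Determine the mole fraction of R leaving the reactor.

0.823

Q reacted = 0.809 × 261.6 = 211.6 kmol/h; ν_Q = −1, so ξ = 211.6/1 = 211.6 kmol/h.
Outlet amounts (n = n₀ + ν ξ):
  Q: 261.6 − 1(211.6) = 49.97
  R: 0 + 2(211.6) = 423.3
  M: 40.98 (inert)
Total out = 514.2 kmol/h; y_R = 423.3 / 514.2 = 0.8231.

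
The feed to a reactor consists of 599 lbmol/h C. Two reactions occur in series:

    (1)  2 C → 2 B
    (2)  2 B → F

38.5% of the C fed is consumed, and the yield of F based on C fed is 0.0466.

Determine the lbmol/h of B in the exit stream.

175 lbmol/h

Conversion of C: C consumed = 2ξ₁ = 0.385 × 599 → ξ₁ = 115.3 lbmol/h.
Yield of F: 1ξ₂ / 599 = 0.0466 → ξ₂ = 27.91 lbmol/h.
Outlet amounts (n = n₀ + Σ ν·ξ):
  C: 599 − 2(115.3) = 368.4
  B: 0 + 2(115.3) − 2(27.91) = 174.8
  F: 0 + 1(27.91) = 27.91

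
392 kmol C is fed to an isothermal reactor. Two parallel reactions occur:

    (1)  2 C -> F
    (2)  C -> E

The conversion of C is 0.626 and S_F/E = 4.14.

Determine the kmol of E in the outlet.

Conversion of C: C consumed = 0.626 × 392 = 245.4 kmol = 2ξ₁ + 1ξ₂.
Selectivity: 1ξ₁ / (1ξ₂) = 4.14 → ξ₁ = 4.14 ξ₂.
Substitute: (2·4.14 + 1) ξ₂ = 245.4 → ξ₂ = 26.44 kmol, ξ₁ = 109.5 kmol.
Outlet amounts (n = n₀ + Σ ν·ξ):
  C: 392 − 2(109.5) − 1(26.44) = 146.6
  F: 0 + 1(109.5) = 109.5
  E: 0 + 1(26.44) = 26.44

26.4 kmol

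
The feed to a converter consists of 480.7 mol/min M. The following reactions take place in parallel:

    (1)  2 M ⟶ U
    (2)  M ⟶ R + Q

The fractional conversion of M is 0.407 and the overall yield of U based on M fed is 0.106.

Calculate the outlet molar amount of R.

93.7 mol/min

Yield of U: 1ξ₁ / 480.7 = 0.106 → ξ₁ = 50.95 mol/min.
Conversion of M: 2ξ₁ + 1ξ₂ = 0.407 × 480.7 = 195.6 → ξ₂ = 93.74 mol/min.
Outlet amounts (n = n₀ + Σ ν·ξ):
  M: 480.7 − 2(50.95) − 1(93.74) = 285.1
  U: 0 + 1(50.95) = 50.95
  R: 0 + 1(93.74) = 93.74
  Q: 0 + 1(93.74) = 93.74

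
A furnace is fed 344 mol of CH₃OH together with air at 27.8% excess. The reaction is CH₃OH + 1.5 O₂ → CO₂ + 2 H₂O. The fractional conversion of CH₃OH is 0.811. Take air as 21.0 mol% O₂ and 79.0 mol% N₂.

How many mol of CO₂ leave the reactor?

Stoichiometric O₂ = 1.5 × 344 = 516 mol; O₂ fed = 516 × 1.278 = 659.4 mol.
N₂ fed = 659.4 × 79/21 = 2481 mol.
Fuel reacted = 0.811 × 344 → ξ = 279 mol.
Outlet (n = n₀ + ν ξ):
  CH₃OH: 344 − 1(279) = 65.02
  O₂: 659.4 − 1.5(279) = 241
  N₂: 2481 (inert)
  CO₂: 0 + 1(279) = 279
  H₂O: 0 + 2(279) = 558

279 mol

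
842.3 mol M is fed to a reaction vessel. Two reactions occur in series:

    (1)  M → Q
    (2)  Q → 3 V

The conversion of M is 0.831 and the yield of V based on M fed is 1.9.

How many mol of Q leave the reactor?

166 mol

Conversion of M: M consumed = 1ξ₁ = 0.831 × 842.3 → ξ₁ = 700 mol.
Yield of V: 3ξ₂ / 842.3 = 1.9 → ξ₂ = 533.5 mol.
Outlet amounts (n = n₀ + Σ ν·ξ):
  M: 842.3 − 1(700) = 142.3
  Q: 0 + 1(700) − 1(533.5) = 166.5
  V: 0 + 3(533.5) = 1600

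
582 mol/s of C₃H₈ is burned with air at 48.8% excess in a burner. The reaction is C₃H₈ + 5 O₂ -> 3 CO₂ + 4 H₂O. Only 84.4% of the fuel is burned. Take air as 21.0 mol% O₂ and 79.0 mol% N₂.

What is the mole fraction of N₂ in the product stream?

Stoichiometric O₂ = 5 × 582 = 2910 mol/s; O₂ fed = 2910 × 1.488 = 4330 mol/s.
N₂ fed = 4330 × 79/21 = 16290 mol/s.
Fuel reacted = 0.844 × 582 → ξ = 491.2 mol/s.
Outlet (n = n₀ + ν ξ):
  C₃H₈: 582 − 1(491.2) = 90.79
  O₂: 4330 − 5(491.2) = 1874
  N₂: 16290 (inert)
  CO₂: 0 + 3(491.2) = 1474
  H₂O: 0 + 4(491.2) = 1965
Total out = 21690 mol/s; y_N₂ = 16290 / 21690 = 0.7509.

0.751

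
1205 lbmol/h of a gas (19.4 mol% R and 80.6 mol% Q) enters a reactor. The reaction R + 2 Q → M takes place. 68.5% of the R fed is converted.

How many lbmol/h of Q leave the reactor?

651 lbmol/h

R reacted = 0.685 × 233.8 = 160.1 lbmol/h; ν_R = −1, so ξ = 160.1/1 = 160.1 lbmol/h.
Outlet amounts (n = n₀ + ν ξ):
  R: 233.8 − 1(160.1) = 73.64
  Q: 971.2 − 2(160.1) = 651
  M: 0 + 1(160.1) = 160.1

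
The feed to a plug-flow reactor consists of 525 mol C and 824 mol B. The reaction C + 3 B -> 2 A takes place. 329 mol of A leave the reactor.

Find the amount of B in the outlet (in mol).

330 mol

For A: n = n₀ + 2ξ → 329 = 0 + 2ξ, giving ξ = 164.5 mol.
Outlet amounts (n = n₀ + ν ξ):
  C: 525 − 1(164.5) = 360.5
  B: 824 − 3(164.5) = 330.5
  A: 0 + 2(164.5) = 329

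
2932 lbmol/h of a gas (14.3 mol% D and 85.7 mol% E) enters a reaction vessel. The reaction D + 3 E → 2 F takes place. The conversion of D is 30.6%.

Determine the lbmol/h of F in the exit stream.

257 lbmol/h

D reacted = 0.306 × 419.3 = 128.3 lbmol/h; ν_D = −1, so ξ = 128.3/1 = 128.3 lbmol/h.
Outlet amounts (n = n₀ + ν ξ):
  D: 419.3 − 1(128.3) = 291
  E: 2513 − 3(128.3) = 2128
  F: 0 + 2(128.3) = 256.6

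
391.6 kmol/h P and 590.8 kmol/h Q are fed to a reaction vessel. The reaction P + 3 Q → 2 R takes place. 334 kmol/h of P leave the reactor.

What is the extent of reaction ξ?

ξ = 57.6 kmol/h

For P: n = n₀ − 1ξ → 334 = 391.6 − 1ξ, giving ξ = 57.6 kmol/h.
Outlet amounts (n = n₀ + ν ξ):
  P: 391.6 − 1(57.6) = 334
  Q: 590.8 − 3(57.6) = 418
  R: 0 + 2(57.6) = 115.2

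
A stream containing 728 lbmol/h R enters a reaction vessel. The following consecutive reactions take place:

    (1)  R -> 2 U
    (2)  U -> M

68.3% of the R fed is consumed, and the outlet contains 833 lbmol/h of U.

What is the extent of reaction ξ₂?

Conversion of R: R consumed = 1ξ₁ = 0.683 × 728 → ξ₁ = 497.2 lbmol/h.
U balance: n_U = 0 + 2ξ₁ − 1ξ₂ = 833 → ξ₂ = (2·497.2 − 833)/1 = 161.4 lbmol/h.
Outlet amounts (n = n₀ + Σ ν·ξ):
  R: 728 − 1(497.2) = 230.8
  U: 0 + 2(497.2) − 1(161.4) = 833
  M: 0 + 1(161.4) = 161.4

ξ₂ = 161 lbmol/h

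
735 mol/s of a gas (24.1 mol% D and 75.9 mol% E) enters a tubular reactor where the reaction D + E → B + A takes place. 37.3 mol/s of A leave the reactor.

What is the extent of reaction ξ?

For A: n = n₀ + 1ξ → 37.3 = 0 + 1ξ, giving ξ = 37.3 mol/s.
Outlet amounts (n = n₀ + ν ξ):
  D: 177.1 − 1(37.3) = 139.8
  E: 557.9 − 1(37.3) = 520.6
  B: 0 + 1(37.3) = 37.3
  A: 0 + 1(37.3) = 37.3

ξ = 37.3 mol/s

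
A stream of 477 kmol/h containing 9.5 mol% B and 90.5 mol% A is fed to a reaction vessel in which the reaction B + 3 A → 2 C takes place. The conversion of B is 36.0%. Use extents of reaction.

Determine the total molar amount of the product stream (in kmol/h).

B reacted = 0.36 × 45.31 = 16.31 kmol/h; ν_B = −1, so ξ = 16.31/1 = 16.31 kmol/h.
Outlet amounts (n = n₀ + ν ξ):
  B: 45.31 − 1(16.31) = 29
  A: 431.7 − 3(16.31) = 382.7
  C: 0 + 2(16.31) = 32.63
Total out = 29 + 382.7 + 32.63 = 444.4 kmol/h.

444 kmol/h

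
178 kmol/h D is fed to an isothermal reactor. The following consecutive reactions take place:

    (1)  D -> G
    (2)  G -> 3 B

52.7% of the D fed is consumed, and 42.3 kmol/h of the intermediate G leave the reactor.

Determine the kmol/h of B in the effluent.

155 kmol/h

Conversion of D: D consumed = 1ξ₁ = 0.527 × 178 → ξ₁ = 93.81 kmol/h.
G balance: n_G = 0 + 1ξ₁ − 1ξ₂ = 42.3 → ξ₂ = (1·93.81 − 42.3)/1 = 51.51 kmol/h.
Outlet amounts (n = n₀ + Σ ν·ξ):
  D: 178 − 1(93.81) = 84.19
  G: 0 + 1(93.81) − 1(51.51) = 42.3
  B: 0 + 3(51.51) = 154.5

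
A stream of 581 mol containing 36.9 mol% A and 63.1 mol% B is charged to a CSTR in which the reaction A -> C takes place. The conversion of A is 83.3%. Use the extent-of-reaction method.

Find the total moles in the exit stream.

581 mol

A reacted = 0.833 × 214.4 = 178.6 mol; ν_A = −1, so ξ = 178.6/1 = 178.6 mol.
Outlet amounts (n = n₀ + ν ξ):
  A: 214.4 − 1(178.6) = 35.8
  C: 0 + 1(178.6) = 178.6
  B: 366.6 (inert)
Total out = 35.8 + 178.6 + 366.6 = 581 mol.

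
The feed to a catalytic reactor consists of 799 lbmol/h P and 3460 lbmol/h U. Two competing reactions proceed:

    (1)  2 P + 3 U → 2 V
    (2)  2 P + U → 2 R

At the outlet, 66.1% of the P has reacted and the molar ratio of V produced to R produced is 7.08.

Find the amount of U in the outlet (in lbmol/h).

Conversion of P: P consumed = 0.661 × 799 = 528.1 lbmol/h = 2ξ₁ + 2ξ₂.
Selectivity: 2ξ₁ / (2ξ₂) = 7.08 → ξ₁ = 7.08 ξ₂.
Substitute: (2·7.08 + 2) ξ₂ = 528.1 → ξ₂ = 32.68 lbmol/h, ξ₁ = 231.4 lbmol/h.
Outlet amounts (n = n₀ + Σ ν·ξ):
  P: 799 − 2(231.4) − 2(32.68) = 270.9
  U: 3460 − 3(231.4) − 1(32.68) = 2733
  V: 0 + 2(231.4) = 462.8
  R: 0 + 2(32.68) = 65.36

2730 lbmol/h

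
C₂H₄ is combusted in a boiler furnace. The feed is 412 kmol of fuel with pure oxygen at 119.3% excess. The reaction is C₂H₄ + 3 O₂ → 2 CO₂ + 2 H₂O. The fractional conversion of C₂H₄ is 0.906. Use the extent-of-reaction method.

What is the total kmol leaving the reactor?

3120 kmol

Stoichiometric O₂ = 3 × 412 = 1236 kmol; O₂ fed = 1236 × 2.193 = 2711 kmol.
Fuel reacted = 0.906 × 412 → ξ = 373.3 kmol.
Outlet (n = n₀ + ν ξ):
  C₂H₄: 412 − 1(373.3) = 38.73
  O₂: 2711 − 3(373.3) = 1591
  CO₂: 0 + 2(373.3) = 746.5
  H₂O: 0 + 2(373.3) = 746.5
Total out = 38.73 + 1591 + 746.5 + 746.5 = 3123 kmol.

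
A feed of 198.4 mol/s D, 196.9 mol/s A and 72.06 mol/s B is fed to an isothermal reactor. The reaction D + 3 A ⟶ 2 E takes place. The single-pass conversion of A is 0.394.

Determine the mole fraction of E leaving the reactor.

A reacted = 0.394 × 196.9 = 77.58 mol/s; ν_A = −3, so ξ = 77.58/3 = 25.86 mol/s.
Outlet amounts (n = n₀ + ν ξ):
  D: 198.4 − 1(25.86) = 172.5
  A: 196.9 − 3(25.86) = 119.3
  E: 0 + 2(25.86) = 51.72
  B: 72.06 (inert)
Total out = 415.6 mol/s; y_E = 51.72 / 415.6 = 0.1244.

0.124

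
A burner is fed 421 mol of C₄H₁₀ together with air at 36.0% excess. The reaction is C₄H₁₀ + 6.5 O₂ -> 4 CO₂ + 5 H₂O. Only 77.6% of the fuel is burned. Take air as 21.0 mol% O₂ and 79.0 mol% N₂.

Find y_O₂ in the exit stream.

0.0858

Stoichiometric O₂ = 6.5 × 421 = 2736 mol; O₂ fed = 2736 × 1.360 = 3722 mol.
N₂ fed = 3722 × 79/21 = 14000 mol.
Fuel reacted = 0.776 × 421 → ξ = 326.7 mol.
Outlet (n = n₀ + ν ξ):
  C₄H₁₀: 421 − 1(326.7) = 94.3
  O₂: 3722 − 6.5(326.7) = 1598
  N₂: 14000 (inert)
  CO₂: 0 + 4(326.7) = 1307
  H₂O: 0 + 5(326.7) = 1633
Total out = 18630 mol; y_O₂ = 1598 / 18630 = 0.08577.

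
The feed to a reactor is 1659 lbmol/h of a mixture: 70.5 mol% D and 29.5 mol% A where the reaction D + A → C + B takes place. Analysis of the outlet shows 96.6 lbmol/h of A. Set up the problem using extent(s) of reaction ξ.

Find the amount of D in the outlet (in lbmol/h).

For A: n = n₀ − 1ξ → 96.6 = 489.4 − 1ξ, giving ξ = 392.8 lbmol/h.
Outlet amounts (n = n₀ + ν ξ):
  D: 1170 − 1(392.8) = 776.8
  A: 489.4 − 1(392.8) = 96.6
  C: 0 + 1(392.8) = 392.8
  B: 0 + 1(392.8) = 392.8

777 lbmol/h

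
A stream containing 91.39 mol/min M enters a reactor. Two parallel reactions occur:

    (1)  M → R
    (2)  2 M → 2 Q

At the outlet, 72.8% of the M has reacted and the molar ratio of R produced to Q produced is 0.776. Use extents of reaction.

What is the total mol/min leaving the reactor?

91.4 mol/min

Conversion of M: M consumed = 0.728 × 91.39 = 66.53 mol/min = 1ξ₁ + 2ξ₂.
Selectivity: 1ξ₁ / (2ξ₂) = 0.776 → ξ₁ = 1.552 ξ₂.
Substitute: (1·1.552 + 2) ξ₂ = 66.53 → ξ₂ = 18.73 mol/min, ξ₁ = 29.07 mol/min.
Outlet amounts (n = n₀ + Σ ν·ξ):
  M: 91.39 − 1(29.07) − 2(18.73) = 24.86
  R: 0 + 1(29.07) = 29.07
  Q: 0 + 2(18.73) = 37.46
Total out = 24.86 + 29.07 + 37.46 = 91.39 mol/min.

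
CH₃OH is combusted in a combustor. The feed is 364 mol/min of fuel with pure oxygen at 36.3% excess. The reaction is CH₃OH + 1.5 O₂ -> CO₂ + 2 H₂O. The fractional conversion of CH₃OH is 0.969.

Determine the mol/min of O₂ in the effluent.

215 mol/min

Stoichiometric O₂ = 1.5 × 364 = 546 mol/min; O₂ fed = 546 × 1.363 = 744.2 mol/min.
Fuel reacted = 0.969 × 364 → ξ = 352.7 mol/min.
Outlet (n = n₀ + ν ξ):
  CH₃OH: 364 − 1(352.7) = 11.28
  O₂: 744.2 − 1.5(352.7) = 215.1
  CO₂: 0 + 1(352.7) = 352.7
  H₂O: 0 + 2(352.7) = 705.4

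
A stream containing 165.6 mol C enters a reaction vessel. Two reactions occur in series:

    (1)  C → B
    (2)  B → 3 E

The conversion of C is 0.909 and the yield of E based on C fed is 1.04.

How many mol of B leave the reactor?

93.1 mol

Conversion of C: C consumed = 1ξ₁ = 0.909 × 165.6 → ξ₁ = 150.5 mol.
Yield of E: 3ξ₂ / 165.6 = 1.04 → ξ₂ = 57.41 mol.
Outlet amounts (n = n₀ + Σ ν·ξ):
  C: 165.6 − 1(150.5) = 15.07
  B: 0 + 1(150.5) − 1(57.41) = 93.12
  E: 0 + 3(57.41) = 172.2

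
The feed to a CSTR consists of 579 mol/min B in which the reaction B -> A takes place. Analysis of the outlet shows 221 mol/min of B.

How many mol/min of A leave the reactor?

358 mol/min

For B: n = n₀ − 1ξ → 221 = 579 − 1ξ, giving ξ = 358 mol/min.
Outlet amounts (n = n₀ + ν ξ):
  B: 579 − 1(358) = 221
  A: 0 + 1(358) = 358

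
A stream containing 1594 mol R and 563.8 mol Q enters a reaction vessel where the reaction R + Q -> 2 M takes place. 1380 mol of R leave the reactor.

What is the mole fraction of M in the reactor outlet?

0.198

For R: n = n₀ − 1ξ → 1380 = 1594 − 1ξ, giving ξ = 214 mol.
Outlet amounts (n = n₀ + ν ξ):
  R: 1594 − 1(214) = 1380
  Q: 563.8 − 1(214) = 349.8
  M: 0 + 2(214) = 428
Total out = 2158 mol; y_M = 428 / 2158 = 0.1984.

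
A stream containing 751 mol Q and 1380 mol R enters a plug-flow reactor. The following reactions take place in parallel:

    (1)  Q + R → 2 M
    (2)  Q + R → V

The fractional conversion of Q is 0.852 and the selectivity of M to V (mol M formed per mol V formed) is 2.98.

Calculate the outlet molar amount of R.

Conversion of Q: Q consumed = 0.852 × 751 = 639.9 mol = 1ξ₁ + 1ξ₂.
Selectivity: 2ξ₁ / (1ξ₂) = 2.98 → ξ₁ = 1.49 ξ₂.
Substitute: (1·1.49 + 1) ξ₂ = 639.9 → ξ₂ = 257 mol, ξ₁ = 382.9 mol.
Outlet amounts (n = n₀ + Σ ν·ξ):
  Q: 751 − 1(382.9) − 1(257) = 111.1
  R: 1380 − 1(382.9) − 1(257) = 740.1
  M: 0 + 2(382.9) = 765.8
  V: 0 + 1(257) = 257

740 mol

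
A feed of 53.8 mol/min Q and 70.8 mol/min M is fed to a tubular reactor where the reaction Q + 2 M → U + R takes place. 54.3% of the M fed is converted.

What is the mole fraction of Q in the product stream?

0.328

M reacted = 0.543 × 70.8 = 38.44 mol/min; ν_M = −2, so ξ = 38.44/2 = 19.22 mol/min.
Outlet amounts (n = n₀ + ν ξ):
  Q: 53.8 − 1(19.22) = 34.58
  M: 70.8 − 2(19.22) = 32.36
  U: 0 + 1(19.22) = 19.22
  R: 0 + 1(19.22) = 19.22
Total out = 105.4 mol/min; y_Q = 34.58 / 105.4 = 0.3281.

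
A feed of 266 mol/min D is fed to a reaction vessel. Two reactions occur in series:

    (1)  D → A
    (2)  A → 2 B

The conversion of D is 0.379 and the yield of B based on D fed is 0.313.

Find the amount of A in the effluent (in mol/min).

Conversion of D: D consumed = 1ξ₁ = 0.379 × 266 → ξ₁ = 100.8 mol/min.
Yield of B: 2ξ₂ / 266 = 0.313 → ξ₂ = 41.63 mol/min.
Outlet amounts (n = n₀ + Σ ν·ξ):
  D: 266 − 1(100.8) = 165.2
  A: 0 + 1(100.8) − 1(41.63) = 59.19
  B: 0 + 2(41.63) = 83.26

59.2 mol/min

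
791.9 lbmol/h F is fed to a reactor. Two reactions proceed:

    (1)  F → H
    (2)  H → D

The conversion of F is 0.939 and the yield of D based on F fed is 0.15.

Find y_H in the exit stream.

0.789

Conversion of F: F consumed = 1ξ₁ = 0.939 × 791.9 → ξ₁ = 743.6 lbmol/h.
Yield of D: 1ξ₂ / 791.9 = 0.15 → ξ₂ = 118.8 lbmol/h.
Outlet amounts (n = n₀ + Σ ν·ξ):
  F: 791.9 − 1(743.6) = 48.31
  H: 0 + 1(743.6) − 1(118.8) = 624.8
  D: 0 + 1(118.8) = 118.8
Total out = 791.9 lbmol/h; y_H = 624.8 / 791.9 = 0.789.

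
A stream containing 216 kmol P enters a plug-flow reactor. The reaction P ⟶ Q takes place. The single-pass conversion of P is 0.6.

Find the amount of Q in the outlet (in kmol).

130 kmol

P reacted = 0.6 × 216 = 129.6 kmol; ν_P = −1, so ξ = 129.6/1 = 129.6 kmol.
Outlet amounts (n = n₀ + ν ξ):
  P: 216 − 1(129.6) = 86.4
  Q: 0 + 1(129.6) = 129.6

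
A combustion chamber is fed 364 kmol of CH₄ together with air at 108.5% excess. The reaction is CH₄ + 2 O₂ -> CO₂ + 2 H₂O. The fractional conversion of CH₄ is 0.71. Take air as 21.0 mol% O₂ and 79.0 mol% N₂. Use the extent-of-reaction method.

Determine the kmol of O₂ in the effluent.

1000 kmol

Stoichiometric O₂ = 2 × 364 = 728 kmol; O₂ fed = 728 × 2.085 = 1518 kmol.
N₂ fed = 1518 × 79/21 = 5710 kmol.
Fuel reacted = 0.71 × 364 → ξ = 258.4 kmol.
Outlet (n = n₀ + ν ξ):
  CH₄: 364 − 1(258.4) = 105.6
  O₂: 1518 − 2(258.4) = 1001
  N₂: 5710 (inert)
  CO₂: 0 + 1(258.4) = 258.4
  H₂O: 0 + 2(258.4) = 516.9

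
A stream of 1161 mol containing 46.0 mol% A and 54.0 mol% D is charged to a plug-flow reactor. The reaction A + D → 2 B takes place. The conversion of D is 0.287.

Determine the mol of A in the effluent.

354 mol

D reacted = 0.287 × 626.9 = 179.9 mol; ν_D = −1, so ξ = 179.9/1 = 179.9 mol.
Outlet amounts (n = n₀ + ν ξ):
  A: 534.1 − 1(179.9) = 354.1
  D: 626.9 − 1(179.9) = 447
  B: 0 + 2(179.9) = 359.9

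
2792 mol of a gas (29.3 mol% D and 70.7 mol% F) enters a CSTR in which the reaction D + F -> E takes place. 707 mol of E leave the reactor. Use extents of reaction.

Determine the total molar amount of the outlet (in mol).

2080 mol

For E: n = n₀ + 1ξ → 707 = 0 + 1ξ, giving ξ = 707 mol.
Outlet amounts (n = n₀ + ν ξ):
  D: 818.1 − 1(707) = 111.1
  F: 1974 − 1(707) = 1267
  E: 0 + 1(707) = 707
Total out = 111.1 + 1267 + 707 = 2085 mol.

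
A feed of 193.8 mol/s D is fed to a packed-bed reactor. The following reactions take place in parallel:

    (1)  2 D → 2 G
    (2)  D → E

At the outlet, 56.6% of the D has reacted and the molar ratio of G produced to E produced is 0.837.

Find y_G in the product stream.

0.258

Conversion of D: D consumed = 0.566 × 193.8 = 109.7 mol/s = 2ξ₁ + 1ξ₂.
Selectivity: 2ξ₁ / (1ξ₂) = 0.837 → ξ₁ = 0.4185 ξ₂.
Substitute: (2·0.4185 + 1) ξ₂ = 109.7 → ξ₂ = 59.71 mol/s, ξ₁ = 24.99 mol/s.
Outlet amounts (n = n₀ + Σ ν·ξ):
  D: 193.8 − 2(24.99) − 1(59.71) = 84.11
  G: 0 + 2(24.99) = 49.98
  E: 0 + 1(59.71) = 59.71
Total out = 193.8 mol/s; y_G = 49.98 / 193.8 = 0.2579.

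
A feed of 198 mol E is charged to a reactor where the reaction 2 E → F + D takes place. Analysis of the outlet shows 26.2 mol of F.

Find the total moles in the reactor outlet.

For F: n = n₀ + 1ξ → 26.2 = 0 + 1ξ, giving ξ = 26.2 mol.
Outlet amounts (n = n₀ + ν ξ):
  E: 198 − 2(26.2) = 145.6
  F: 0 + 1(26.2) = 26.2
  D: 0 + 1(26.2) = 26.2
Total out = 145.6 + 26.2 + 26.2 = 198 mol.

198 mol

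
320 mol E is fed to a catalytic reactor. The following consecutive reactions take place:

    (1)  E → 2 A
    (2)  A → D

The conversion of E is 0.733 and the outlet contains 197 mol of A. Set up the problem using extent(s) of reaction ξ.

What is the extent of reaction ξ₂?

Conversion of E: E consumed = 1ξ₁ = 0.733 × 320 → ξ₁ = 234.6 mol.
A balance: n_A = 0 + 2ξ₁ − 1ξ₂ = 197 → ξ₂ = (2·234.6 − 197)/1 = 272.1 mol.
Outlet amounts (n = n₀ + Σ ν·ξ):
  E: 320 − 1(234.6) = 85.44
  A: 0 + 2(234.6) − 1(272.1) = 197
  D: 0 + 1(272.1) = 272.1

ξ₂ = 272 mol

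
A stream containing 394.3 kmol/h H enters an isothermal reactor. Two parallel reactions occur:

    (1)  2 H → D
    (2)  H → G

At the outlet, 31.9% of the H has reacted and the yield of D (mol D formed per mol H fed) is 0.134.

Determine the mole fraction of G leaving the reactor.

0.0589

Yield of D: 1ξ₁ / 394.3 = 0.134 → ξ₁ = 52.84 kmol/h.
Conversion of H: 2ξ₁ + 1ξ₂ = 0.319 × 394.3 = 125.8 → ξ₂ = 20.11 kmol/h.
Outlet amounts (n = n₀ + Σ ν·ξ):
  H: 394.3 − 2(52.84) − 1(20.11) = 268.5
  D: 0 + 1(52.84) = 52.84
  G: 0 + 1(20.11) = 20.11
Total out = 341.5 kmol/h; y_G = 20.11 / 341.5 = 0.05889.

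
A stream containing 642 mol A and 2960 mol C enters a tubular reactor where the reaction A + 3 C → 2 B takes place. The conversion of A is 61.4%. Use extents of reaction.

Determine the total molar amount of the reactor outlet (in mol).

A reacted = 0.614 × 642 = 394.2 mol; ν_A = −1, so ξ = 394.2/1 = 394.2 mol.
Outlet amounts (n = n₀ + ν ξ):
  A: 642 − 1(394.2) = 247.8
  C: 2960 − 3(394.2) = 1777
  B: 0 + 2(394.2) = 788.4
Total out = 247.8 + 1777 + 788.4 = 2814 mol.

2810 mol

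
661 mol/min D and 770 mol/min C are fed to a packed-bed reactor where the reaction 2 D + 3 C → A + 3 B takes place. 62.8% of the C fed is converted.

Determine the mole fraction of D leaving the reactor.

C reacted = 0.628 × 770 = 483.6 mol/min; ν_C = −3, so ξ = 483.6/3 = 161.2 mol/min.
Outlet amounts (n = n₀ + ν ξ):
  D: 661 − 2(161.2) = 338.6
  C: 770 − 3(161.2) = 286.4
  A: 0 + 1(161.2) = 161.2
  B: 0 + 3(161.2) = 483.6
Total out = 1270 mol/min; y_D = 338.6 / 1270 = 0.2667.

0.267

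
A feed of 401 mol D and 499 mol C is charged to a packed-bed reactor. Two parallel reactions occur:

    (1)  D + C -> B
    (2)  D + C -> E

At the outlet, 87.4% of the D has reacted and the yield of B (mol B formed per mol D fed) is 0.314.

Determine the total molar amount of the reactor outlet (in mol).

550 mol

Yield of B: 1ξ₁ / 401 = 0.314 → ξ₁ = 125.9 mol.
Conversion of D: 1ξ₁ + 1ξ₂ = 0.874 × 401 = 350.5 → ξ₂ = 224.6 mol.
Outlet amounts (n = n₀ + Σ ν·ξ):
  D: 401 − 1(125.9) − 1(224.6) = 50.53
  C: 499 − 1(125.9) − 1(224.6) = 148.5
  B: 0 + 1(125.9) = 125.9
  E: 0 + 1(224.6) = 224.6
Total out = 50.53 + 148.5 + 125.9 + 224.6 = 549.5 mol.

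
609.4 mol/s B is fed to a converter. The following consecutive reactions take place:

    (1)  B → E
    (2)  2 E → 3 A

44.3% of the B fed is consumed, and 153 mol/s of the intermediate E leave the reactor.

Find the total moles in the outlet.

Conversion of B: B consumed = 1ξ₁ = 0.443 × 609.4 → ξ₁ = 270 mol/s.
E balance: n_E = 0 + 1ξ₁ − 2ξ₂ = 153 → ξ₂ = (1·270 − 153)/2 = 58.48 mol/s.
Outlet amounts (n = n₀ + Σ ν·ξ):
  B: 609.4 − 1(270) = 339.4
  E: 0 + 1(270) − 2(58.48) = 153
  A: 0 + 3(58.48) = 175.4
Total out = 339.4 + 153 + 175.4 = 667.9 mol/s.

668 mol/s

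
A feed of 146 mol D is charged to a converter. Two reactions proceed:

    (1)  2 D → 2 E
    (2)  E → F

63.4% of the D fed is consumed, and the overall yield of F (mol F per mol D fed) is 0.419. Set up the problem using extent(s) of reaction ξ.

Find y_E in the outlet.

0.215

Conversion of D: D consumed = 2ξ₁ = 0.634 × 146 → ξ₁ = 46.28 mol.
Yield of F: 1ξ₂ / 146 = 0.419 → ξ₂ = 61.17 mol.
Outlet amounts (n = n₀ + Σ ν·ξ):
  D: 146 − 2(46.28) = 53.44
  E: 0 + 2(46.28) − 1(61.17) = 31.39
  F: 0 + 1(61.17) = 61.17
Total out = 146 mol; y_E = 31.39 / 146 = 0.215.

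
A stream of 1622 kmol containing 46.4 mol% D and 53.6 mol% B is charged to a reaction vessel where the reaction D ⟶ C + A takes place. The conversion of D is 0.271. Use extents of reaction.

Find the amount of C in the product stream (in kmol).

204 kmol

D reacted = 0.271 × 752.6 = 204 kmol; ν_D = −1, so ξ = 204/1 = 204 kmol.
Outlet amounts (n = n₀ + ν ξ):
  D: 752.6 − 1(204) = 548.7
  C: 0 + 1(204) = 204
  A: 0 + 1(204) = 204
  B: 869.4 (inert)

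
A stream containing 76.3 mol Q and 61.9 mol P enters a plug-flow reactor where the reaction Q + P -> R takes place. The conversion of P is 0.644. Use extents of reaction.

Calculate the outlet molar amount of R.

P reacted = 0.644 × 61.9 = 39.86 mol; ν_P = −1, so ξ = 39.86/1 = 39.86 mol.
Outlet amounts (n = n₀ + ν ξ):
  Q: 76.3 − 1(39.86) = 36.44
  P: 61.9 − 1(39.86) = 22.04
  R: 0 + 1(39.86) = 39.86

39.9 mol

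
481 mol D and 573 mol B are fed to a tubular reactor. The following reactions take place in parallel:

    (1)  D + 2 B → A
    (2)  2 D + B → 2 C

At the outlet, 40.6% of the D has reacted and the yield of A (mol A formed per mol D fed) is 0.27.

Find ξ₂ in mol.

ξ₂ = 32.7 mol

Yield of A: 1ξ₁ / 481 = 0.27 → ξ₁ = 129.9 mol.
Conversion of D: 1ξ₁ + 2ξ₂ = 0.406 × 481 = 195.3 → ξ₂ = 32.71 mol.
Outlet amounts (n = n₀ + Σ ν·ξ):
  D: 481 − 1(129.9) − 2(32.71) = 285.7
  B: 573 − 2(129.9) − 1(32.71) = 280.6
  A: 0 + 1(129.9) = 129.9
  C: 0 + 2(32.71) = 65.42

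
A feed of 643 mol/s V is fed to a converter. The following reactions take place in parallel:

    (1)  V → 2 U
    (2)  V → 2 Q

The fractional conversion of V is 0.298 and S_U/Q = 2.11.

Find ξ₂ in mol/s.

Conversion of V: V consumed = 0.298 × 643 = 191.6 mol/s = 1ξ₁ + 1ξ₂.
Selectivity: 2ξ₁ / (2ξ₂) = 2.11 → ξ₁ = 2.11 ξ₂.
Substitute: (1·2.11 + 1) ξ₂ = 191.6 → ξ₂ = 61.61 mol/s, ξ₁ = 130 mol/s.
Outlet amounts (n = n₀ + Σ ν·ξ):
  V: 643 − 1(130) − 1(61.61) = 451.4
  U: 0 + 2(130) = 260
  Q: 0 + 2(61.61) = 123.2

ξ₂ = 61.6 mol/s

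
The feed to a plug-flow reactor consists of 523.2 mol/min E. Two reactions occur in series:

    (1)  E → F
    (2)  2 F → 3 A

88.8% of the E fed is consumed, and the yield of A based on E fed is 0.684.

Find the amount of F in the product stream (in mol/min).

226 mol/min

Conversion of E: E consumed = 1ξ₁ = 0.888 × 523.2 → ξ₁ = 464.6 mol/min.
Yield of A: 3ξ₂ / 523.2 = 0.684 → ξ₂ = 119.3 mol/min.
Outlet amounts (n = n₀ + Σ ν·ξ):
  E: 523.2 − 1(464.6) = 58.6
  F: 0 + 1(464.6) − 2(119.3) = 226
  A: 0 + 3(119.3) = 357.9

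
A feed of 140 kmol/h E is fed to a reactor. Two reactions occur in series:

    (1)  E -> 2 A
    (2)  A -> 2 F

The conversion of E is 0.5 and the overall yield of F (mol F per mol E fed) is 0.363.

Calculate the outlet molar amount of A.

Conversion of E: E consumed = 1ξ₁ = 0.5 × 140 → ξ₁ = 70 kmol/h.
Yield of F: 2ξ₂ / 140 = 0.363 → ξ₂ = 25.41 kmol/h.
Outlet amounts (n = n₀ + Σ ν·ξ):
  E: 140 − 1(70) = 70
  A: 0 + 2(70) − 1(25.41) = 114.6
  F: 0 + 2(25.41) = 50.82

115 kmol/h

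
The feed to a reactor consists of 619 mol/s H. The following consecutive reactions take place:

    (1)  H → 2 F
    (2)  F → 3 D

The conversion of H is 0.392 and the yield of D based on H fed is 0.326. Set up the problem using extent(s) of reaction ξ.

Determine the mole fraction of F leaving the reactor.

Conversion of H: H consumed = 1ξ₁ = 0.392 × 619 → ξ₁ = 242.6 mol/s.
Yield of D: 3ξ₂ / 619 = 0.326 → ξ₂ = 67.26 mol/s.
Outlet amounts (n = n₀ + Σ ν·ξ):
  H: 619 − 1(242.6) = 376.4
  F: 0 + 2(242.6) − 1(67.26) = 418
  D: 0 + 3(67.26) = 201.8
Total out = 996.2 mol/s; y_F = 418 / 996.2 = 0.4196.

0.42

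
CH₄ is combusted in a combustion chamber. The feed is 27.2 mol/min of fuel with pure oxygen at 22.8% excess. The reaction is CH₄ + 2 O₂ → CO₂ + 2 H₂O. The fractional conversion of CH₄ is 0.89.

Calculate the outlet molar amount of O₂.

Stoichiometric O₂ = 2 × 27.2 = 54.4 mol/min; O₂ fed = 54.4 × 1.228 = 66.8 mol/min.
Fuel reacted = 0.89 × 27.2 → ξ = 24.21 mol/min.
Outlet (n = n₀ + ν ξ):
  CH₄: 27.2 − 1(24.21) = 2.992
  O₂: 66.8 − 2(24.21) = 18.39
  CO₂: 0 + 1(24.21) = 24.21
  H₂O: 0 + 2(24.21) = 48.42

18.4 mol/min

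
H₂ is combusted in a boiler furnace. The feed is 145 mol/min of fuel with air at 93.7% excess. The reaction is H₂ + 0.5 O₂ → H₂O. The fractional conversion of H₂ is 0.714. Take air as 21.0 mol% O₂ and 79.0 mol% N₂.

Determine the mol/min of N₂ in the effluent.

Stoichiometric O₂ = 0.5 × 145 = 72.5 mol/min; O₂ fed = 72.5 × 1.937 = 140.4 mol/min.
N₂ fed = 140.4 × 79/21 = 528.3 mol/min.
Fuel reacted = 0.714 × 145 → ξ = 103.5 mol/min.
Outlet (n = n₀ + ν ξ):
  H₂: 145 − 1(103.5) = 41.47
  O₂: 140.4 − 0.5(103.5) = 88.67
  N₂: 528.3 (inert)
  H₂O: 0 + 1(103.5) = 103.5

528 mol/min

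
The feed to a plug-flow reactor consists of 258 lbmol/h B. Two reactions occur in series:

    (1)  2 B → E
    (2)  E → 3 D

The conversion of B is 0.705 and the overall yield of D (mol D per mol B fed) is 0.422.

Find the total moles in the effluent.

Conversion of B: B consumed = 2ξ₁ = 0.705 × 258 → ξ₁ = 90.94 lbmol/h.
Yield of D: 3ξ₂ / 258 = 0.422 → ξ₂ = 36.29 lbmol/h.
Outlet amounts (n = n₀ + Σ ν·ξ):
  B: 258 − 2(90.94) = 76.11
  E: 0 + 1(90.94) − 1(36.29) = 54.65
  D: 0 + 3(36.29) = 108.9
Total out = 76.11 + 54.65 + 108.9 = 239.6 lbmol/h.

240 lbmol/h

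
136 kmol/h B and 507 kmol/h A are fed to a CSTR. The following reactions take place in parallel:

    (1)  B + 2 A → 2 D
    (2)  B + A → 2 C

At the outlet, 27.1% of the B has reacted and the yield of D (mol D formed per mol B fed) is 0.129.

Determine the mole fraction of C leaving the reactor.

0.0886

Yield of D: 2ξ₁ / 136 = 0.129 → ξ₁ = 8.772 kmol/h.
Conversion of B: 1ξ₁ + 1ξ₂ = 0.271 × 136 = 36.86 → ξ₂ = 28.08 kmol/h.
Outlet amounts (n = n₀ + Σ ν·ξ):
  B: 136 − 1(8.772) − 1(28.08) = 99.14
  A: 507 − 2(8.772) − 1(28.08) = 461.4
  D: 0 + 2(8.772) = 17.54
  C: 0 + 2(28.08) = 56.17
Total out = 634.2 kmol/h; y_C = 56.17 / 634.2 = 0.08856.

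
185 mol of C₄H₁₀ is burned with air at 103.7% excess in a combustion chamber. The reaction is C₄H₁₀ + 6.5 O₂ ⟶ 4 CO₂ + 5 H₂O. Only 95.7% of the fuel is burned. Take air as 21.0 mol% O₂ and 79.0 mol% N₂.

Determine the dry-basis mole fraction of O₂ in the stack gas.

0.116

Stoichiometric O₂ = 6.5 × 185 = 1202 mol; O₂ fed = 1202 × 2.037 = 2449 mol.
N₂ fed = 2449 × 79/21 = 9215 mol.
Fuel reacted = 0.957 × 185 → ξ = 177 mol.
Outlet (n = n₀ + ν ξ):
  C₄H₁₀: 185 − 1(177) = 7.955
  O₂: 2449 − 6.5(177) = 1299
  N₂: 9215 (inert)
  CO₂: 0 + 4(177) = 708.2
  H₂O: 0 + 5(177) = 885.2
Dry total = 11230 mol; y_O₂ (dry) = 1299 / 11230 = 0.1156.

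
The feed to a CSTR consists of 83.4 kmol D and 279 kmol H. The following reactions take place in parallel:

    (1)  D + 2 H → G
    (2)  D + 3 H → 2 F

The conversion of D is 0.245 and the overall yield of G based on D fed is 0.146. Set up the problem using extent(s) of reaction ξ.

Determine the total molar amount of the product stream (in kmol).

322 kmol

Yield of G: 1ξ₁ / 83.4 = 0.146 → ξ₁ = 12.18 kmol.
Conversion of D: 1ξ₁ + 1ξ₂ = 0.245 × 83.4 = 20.43 → ξ₂ = 8.257 kmol.
Outlet amounts (n = n₀ + Σ ν·ξ):
  D: 83.4 − 1(12.18) − 1(8.257) = 62.97
  H: 279 − 2(12.18) − 3(8.257) = 229.9
  G: 0 + 1(12.18) = 12.18
  F: 0 + 2(8.257) = 16.51
Total out = 62.97 + 229.9 + 12.18 + 16.51 = 321.5 kmol.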